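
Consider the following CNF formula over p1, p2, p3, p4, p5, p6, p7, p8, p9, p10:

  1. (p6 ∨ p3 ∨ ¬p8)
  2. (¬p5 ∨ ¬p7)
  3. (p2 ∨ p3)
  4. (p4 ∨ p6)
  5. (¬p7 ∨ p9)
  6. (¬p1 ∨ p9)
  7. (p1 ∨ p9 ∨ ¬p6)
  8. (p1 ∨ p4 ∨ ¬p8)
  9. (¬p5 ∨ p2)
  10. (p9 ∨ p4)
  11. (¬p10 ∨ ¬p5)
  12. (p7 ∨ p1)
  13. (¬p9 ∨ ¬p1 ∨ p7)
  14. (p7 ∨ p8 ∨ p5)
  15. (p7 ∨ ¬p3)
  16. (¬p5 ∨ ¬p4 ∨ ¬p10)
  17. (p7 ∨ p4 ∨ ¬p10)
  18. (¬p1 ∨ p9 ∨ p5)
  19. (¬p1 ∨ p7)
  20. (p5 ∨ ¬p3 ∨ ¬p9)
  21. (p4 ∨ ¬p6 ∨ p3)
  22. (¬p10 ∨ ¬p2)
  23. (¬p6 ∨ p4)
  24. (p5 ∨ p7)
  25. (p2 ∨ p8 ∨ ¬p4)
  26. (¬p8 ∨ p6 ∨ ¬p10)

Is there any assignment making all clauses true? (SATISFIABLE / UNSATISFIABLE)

SATISFIABLE

p10 occurs only negated in the remaining clauses — set p10 = False.
Branch on p1: take p1 = True.
  then p9 is forced to True.
  then p7 is forced to True.
  then p5 is forced to False.
  then p3 is forced to False.
  then p2 is forced to True.
Try p4 = True.
Branch on p6: take p6 = True.
p8 is now unconstrained; take p8 = True.
So p1=1  p2=1  p3=0  p4=1  p5=0  p6=1  p7=1  p8=1  p9=1  p10=0 is a satisfying assignment.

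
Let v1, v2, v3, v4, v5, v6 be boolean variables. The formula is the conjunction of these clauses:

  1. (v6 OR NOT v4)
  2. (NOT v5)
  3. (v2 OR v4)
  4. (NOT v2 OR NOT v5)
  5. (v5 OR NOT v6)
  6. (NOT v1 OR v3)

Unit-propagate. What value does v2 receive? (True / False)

Unit clause (NOT v5) sets v5 = False.
(NOT v6 OR v5) with v5 = False leaves only NOT v6, so v6 = False.
(NOT v4 OR v6): since v6 = False, the clause reduces to (NOT v4). v4 = False.
From (v4 OR v2) and v4 = False: v2 = True.

True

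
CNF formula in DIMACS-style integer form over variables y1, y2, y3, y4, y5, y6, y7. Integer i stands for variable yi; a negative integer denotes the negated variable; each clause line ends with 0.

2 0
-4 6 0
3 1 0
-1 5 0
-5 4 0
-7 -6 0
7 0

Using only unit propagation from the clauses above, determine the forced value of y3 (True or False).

Unit clause (y2) sets y2 = True.
(y7) stands alone — y7 = True.
From (NOT y7 OR NOT y6) and y7 = True: y6 = False.
(NOT y4 OR y6): since y6 = False, the clause reduces to (NOT y4). y4 = False.
(y4 OR NOT y5) with y4 = False leaves only NOT y5, so y5 = False.
From (NOT y1 OR y5) and y5 = False: y1 = False.
(y1 OR y3): since y1 = False, the clause reduces to (y3). y3 = True.

True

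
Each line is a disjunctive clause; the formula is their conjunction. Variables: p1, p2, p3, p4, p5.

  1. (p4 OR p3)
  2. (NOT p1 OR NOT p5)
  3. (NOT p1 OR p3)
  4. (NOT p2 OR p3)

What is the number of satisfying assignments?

Case analysis on p3 and p1:
  p3=1, p1=1: remaining (p2,p4,p5) ∈ {(0,0,0); (0,1,0); (1,0,0); (1,1,0)} — 4.
  p3=1, p1=0: p2, p4, p5 free → 2^3 = 8.
  p3=0, p1=1: a clause becomes empty — 0.
  p3=0, p1=0: remaining (p2,p4,p5) ∈ {(0,1,0); (0,1,1)} — 2.
Total: 4 + 8 + 0 + 2 = 14.

14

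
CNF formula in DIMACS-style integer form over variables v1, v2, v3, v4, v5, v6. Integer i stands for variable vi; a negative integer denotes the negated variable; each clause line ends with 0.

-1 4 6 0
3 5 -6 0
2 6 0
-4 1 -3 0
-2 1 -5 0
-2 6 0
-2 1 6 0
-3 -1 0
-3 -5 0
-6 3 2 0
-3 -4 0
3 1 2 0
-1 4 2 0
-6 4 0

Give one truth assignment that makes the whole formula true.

Branch on v1: take v1 = True.
  then v3 is forced to False.
Branch on v2: take v2 = True.
  then v6 is forced to True.
  then v5 is forced to True.
  then v4 is forced to True.

v1 = True, v2 = True, v3 = False, v4 = True, v5 = True, v6 = True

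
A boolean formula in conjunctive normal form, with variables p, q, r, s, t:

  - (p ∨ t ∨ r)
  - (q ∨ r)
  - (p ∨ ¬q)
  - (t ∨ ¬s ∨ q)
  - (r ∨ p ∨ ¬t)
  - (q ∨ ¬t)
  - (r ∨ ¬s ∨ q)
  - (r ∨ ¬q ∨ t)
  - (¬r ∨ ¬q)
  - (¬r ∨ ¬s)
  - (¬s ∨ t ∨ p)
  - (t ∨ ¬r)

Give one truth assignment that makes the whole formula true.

p = T, q = T, r = F, s = T, t = T

Check each clause:
  1. (t ∨ p ∨ r) — p is true.
  2. (q ∨ r) — q is true.
  3. (¬q ∨ p) — p is true.
  4. (q ∨ t ∨ ¬s) — q is true.
  5. (r ∨ ¬t ∨ p) — p is true.
  6. (¬t ∨ q) — q is true.
  7. (¬s ∨ r ∨ q) — q is true.
  8. (¬q ∨ t ∨ r) — t is true.
  9. (¬q ∨ ¬r) — ¬r is true.
  10. (¬r ∨ ¬s) — ¬r is true.
  11. (p ∨ ¬s ∨ t) — p is true.
  12. (¬r ∨ t) — ¬r is true.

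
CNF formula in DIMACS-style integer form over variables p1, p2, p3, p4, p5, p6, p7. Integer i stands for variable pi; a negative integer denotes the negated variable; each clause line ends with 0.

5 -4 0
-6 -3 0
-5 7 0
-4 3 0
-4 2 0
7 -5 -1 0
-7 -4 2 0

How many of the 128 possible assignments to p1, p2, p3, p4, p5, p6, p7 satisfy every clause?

38

Case analysis on p4 and p5:
  p4=1, p5=1: remaining (p1,p2,p3,p6,p7) ∈ {(0,1,1,0,1); (1,1,1,0,1)} — 2.
  p4=1, p5=0: a clause becomes empty — 0.
  p4=0, p5=1: p1, p2 free; 3 ways for (p3,p6,p7) × 2^2 = 12.
  p4=0, p5=0: p1, p2, p7 free; 3 ways for (p3,p6) × 2^3 = 24.
Total: 2 + 0 + 12 + 24 = 38.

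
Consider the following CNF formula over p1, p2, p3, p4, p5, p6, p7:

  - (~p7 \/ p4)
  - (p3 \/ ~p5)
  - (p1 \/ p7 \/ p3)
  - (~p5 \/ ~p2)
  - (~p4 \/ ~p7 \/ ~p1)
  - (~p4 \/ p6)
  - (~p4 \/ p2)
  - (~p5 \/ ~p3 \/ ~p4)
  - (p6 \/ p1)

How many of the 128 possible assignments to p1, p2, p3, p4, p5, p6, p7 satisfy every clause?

18

Case analysis on p4 and p1:
  p4=T, p1=T: remaining (p2,p3,p5,p6,p7) ∈ {(T,F,F,T,F); (T,T,F,T,F)} — 2.
  p4=T, p1=F: remaining (p2,p3,p5,p6,p7) ∈ {(T,F,F,T,T); (T,T,F,T,F); (T,T,F,T,T)} — 3.
  p4=F, p1=T: p6 free; 5 ways for (p2,p3,p5,p7) × 2^1 = 10.
  p4=F, p1=F: remaining (p2,p3,p5,p6,p7) ∈ {(F,T,F,T,F); (F,T,T,T,F); (T,T,F,T,F)} — 3.
Total: 2 + 3 + 10 + 3 = 18.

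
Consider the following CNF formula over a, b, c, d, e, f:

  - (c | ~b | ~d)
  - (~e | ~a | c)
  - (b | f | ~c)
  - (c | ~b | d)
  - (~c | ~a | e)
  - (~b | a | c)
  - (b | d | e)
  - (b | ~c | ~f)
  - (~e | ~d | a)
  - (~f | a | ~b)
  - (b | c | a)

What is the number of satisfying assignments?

Split on b, then c.
  b=1, c=1: 7 of the 16 assignments to (a,d,e,f) work.
  b=1, c=0: a clause becomes empty — 0.
  b=0, c=1: a clause becomes empty — 0.
  b=0, c=0: remaining (a,d,e,f) ∈ {(1,1,0,0); (1,1,0,1)} — 2.
Total: 7 + 0 + 0 + 2 = 9.

9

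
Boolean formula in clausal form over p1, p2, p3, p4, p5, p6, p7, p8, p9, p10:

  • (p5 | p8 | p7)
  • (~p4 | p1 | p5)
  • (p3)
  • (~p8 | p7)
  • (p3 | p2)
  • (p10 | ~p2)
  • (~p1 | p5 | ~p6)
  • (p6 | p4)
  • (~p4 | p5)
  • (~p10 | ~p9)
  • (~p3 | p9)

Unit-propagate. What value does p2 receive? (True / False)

False

Unit clause (p3) sets p3 = True.
In (~p3 | p9), ~p3 is now false; p9 must hold, so p9 = True.
In (~p9 | ~p10), ~p9 is now false; ~p10 must hold, so p10 = False.
(~p2 | p10) with p10 = False leaves only ~p2, so p2 = False.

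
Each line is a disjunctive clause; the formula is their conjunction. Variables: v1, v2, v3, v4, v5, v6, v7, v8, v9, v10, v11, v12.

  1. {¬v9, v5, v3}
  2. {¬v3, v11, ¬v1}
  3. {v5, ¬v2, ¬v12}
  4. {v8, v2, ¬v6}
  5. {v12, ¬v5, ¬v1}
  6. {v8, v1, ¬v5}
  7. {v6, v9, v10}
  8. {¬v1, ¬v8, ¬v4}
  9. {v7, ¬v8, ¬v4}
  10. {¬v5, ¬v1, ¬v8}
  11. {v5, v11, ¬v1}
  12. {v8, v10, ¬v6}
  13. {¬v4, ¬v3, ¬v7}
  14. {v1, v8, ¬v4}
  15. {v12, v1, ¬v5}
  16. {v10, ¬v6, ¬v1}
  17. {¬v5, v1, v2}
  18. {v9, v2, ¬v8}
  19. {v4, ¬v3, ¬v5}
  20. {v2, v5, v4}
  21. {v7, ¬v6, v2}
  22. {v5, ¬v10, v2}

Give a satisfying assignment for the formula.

Pure literal: v11 appears only positively; assign v11 = True.
Try v1 = False.
Branch on v2: take v2 = True.
Set v3 = False and propagate.
For the remaining variables, v4 = False, v5 = True, v6 = True, v7 = False, v8 = True, v9 = True, v10 = False, v12 = True works.
Every clause has at least one true literal under this assignment.

v1=False, v2=True, v3=False, v4=False, v5=True, v6=True, v7=False, v8=True, v9=True, v10=False, v11=True, v12=True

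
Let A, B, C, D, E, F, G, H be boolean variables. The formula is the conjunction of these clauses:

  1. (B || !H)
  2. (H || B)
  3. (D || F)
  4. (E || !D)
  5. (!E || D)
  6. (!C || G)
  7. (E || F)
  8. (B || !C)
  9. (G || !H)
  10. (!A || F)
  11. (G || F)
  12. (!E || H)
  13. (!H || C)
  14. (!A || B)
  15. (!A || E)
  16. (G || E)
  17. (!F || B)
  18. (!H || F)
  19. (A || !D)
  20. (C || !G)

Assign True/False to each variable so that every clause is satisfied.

A = 0, B = 1, C = 1, D = 0, E = 0, F = 1, G = 1, H = 1

Pure literal: B appears only positively; assign B = True.
Branch on A: take A = False.
  then D is forced to False.
  then F is forced to True.
  then E is forced to False.
  then G is forced to True.
  then C is forced to True.
H is now unconstrained; take H = True.
Every clause has at least one true literal under this assignment.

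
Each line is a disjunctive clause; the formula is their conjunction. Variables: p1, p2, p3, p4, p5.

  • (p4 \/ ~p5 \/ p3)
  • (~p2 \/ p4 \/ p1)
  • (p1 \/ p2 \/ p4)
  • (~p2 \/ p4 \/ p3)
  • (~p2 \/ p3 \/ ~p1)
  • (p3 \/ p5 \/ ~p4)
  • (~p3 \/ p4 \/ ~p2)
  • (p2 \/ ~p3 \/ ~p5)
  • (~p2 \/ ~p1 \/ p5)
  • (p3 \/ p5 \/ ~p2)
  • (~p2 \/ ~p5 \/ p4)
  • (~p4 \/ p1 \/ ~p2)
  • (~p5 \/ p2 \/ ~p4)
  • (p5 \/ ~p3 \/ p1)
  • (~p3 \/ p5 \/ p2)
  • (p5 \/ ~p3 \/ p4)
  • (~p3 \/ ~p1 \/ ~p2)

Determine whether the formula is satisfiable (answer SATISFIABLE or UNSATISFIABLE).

Branch on p1: take p1 = True.
The remaining clauses are satisfied by p2 = False, p3 = False, p4 = False, p5 = False.
So p1=1, p2=0, p3=0, p4=0, p5=0 is a satisfying assignment.

SATISFIABLE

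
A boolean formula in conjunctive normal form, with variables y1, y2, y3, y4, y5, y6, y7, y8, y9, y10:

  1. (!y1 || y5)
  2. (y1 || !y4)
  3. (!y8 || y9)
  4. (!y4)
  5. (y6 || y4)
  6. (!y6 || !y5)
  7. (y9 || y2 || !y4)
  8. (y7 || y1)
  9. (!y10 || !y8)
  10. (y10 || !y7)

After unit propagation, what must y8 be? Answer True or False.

Unit clause (!y4) sets y4 = False.
(y6 || y4) with y4 = False leaves only y6, so y6 = True.
In (!y6 || !y5), !y6 is now false; !y5 must hold, so y5 = False.
(y5 || !y1) with y5 = False leaves only !y1, so y1 = False.
(y1 || y7): since y1 = False, the clause reduces to (y7). y7 = True.
In (!y7 || y10), !y7 is now false; y10 must hold, so y10 = True.
In (!y8 || !y10), !y10 is now false; !y8 must hold, so y8 = False.

False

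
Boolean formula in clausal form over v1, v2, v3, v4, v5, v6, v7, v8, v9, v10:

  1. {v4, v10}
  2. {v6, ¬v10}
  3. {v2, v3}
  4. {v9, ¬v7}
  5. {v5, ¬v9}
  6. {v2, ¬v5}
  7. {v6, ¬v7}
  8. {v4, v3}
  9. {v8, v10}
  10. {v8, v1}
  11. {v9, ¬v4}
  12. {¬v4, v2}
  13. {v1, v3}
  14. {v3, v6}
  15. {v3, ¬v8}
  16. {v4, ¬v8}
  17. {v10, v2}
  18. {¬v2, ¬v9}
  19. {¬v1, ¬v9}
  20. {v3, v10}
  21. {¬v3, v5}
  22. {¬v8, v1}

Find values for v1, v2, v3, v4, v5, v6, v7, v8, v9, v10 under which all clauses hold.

v1=1  v2=1  v3=1  v4=0  v5=1  v6=1  v7=0  v8=0  v9=0  v10=1

Check each clause:
  1. {v4, v10} — v10 is true.
  2. {v6, ¬v10} — v6 is true.
  3. {v3, v2} — v2 is true.
  4. {¬v7, v9} — ¬v7 is true.
  5. {v5, ¬v9} — v5 is true.
  6. {v2, ¬v5} — v2 is true.
  7. {¬v7, v6} — ¬v7 is true.
  8. {v3, v4} — v3 is true.
  9. {v10, v8} — v10 is true.
  10. {v1, v8} — v1 is true.
  11. {¬v4, v9} — ¬v4 is true.
  12. {v2, ¬v4} — v2 is true.
  13. {v1, v3} — v1 is true.
  14. {v3, v6} — v3 is true.
  15. {v3, ¬v8} — ¬v8 is true.
  16. {¬v8, v4} — ¬v8 is true.
  17. {v2, v10} — v2 is true.
  18. {¬v2, ¬v9} — ¬v9 is true.
  19. {¬v1, ¬v9} — ¬v9 is true.
  20. {v10, v3} — v10 is true.
  21. {v5, ¬v3} — v5 is true.
  22. {v1, ¬v8} — ¬v8 is true.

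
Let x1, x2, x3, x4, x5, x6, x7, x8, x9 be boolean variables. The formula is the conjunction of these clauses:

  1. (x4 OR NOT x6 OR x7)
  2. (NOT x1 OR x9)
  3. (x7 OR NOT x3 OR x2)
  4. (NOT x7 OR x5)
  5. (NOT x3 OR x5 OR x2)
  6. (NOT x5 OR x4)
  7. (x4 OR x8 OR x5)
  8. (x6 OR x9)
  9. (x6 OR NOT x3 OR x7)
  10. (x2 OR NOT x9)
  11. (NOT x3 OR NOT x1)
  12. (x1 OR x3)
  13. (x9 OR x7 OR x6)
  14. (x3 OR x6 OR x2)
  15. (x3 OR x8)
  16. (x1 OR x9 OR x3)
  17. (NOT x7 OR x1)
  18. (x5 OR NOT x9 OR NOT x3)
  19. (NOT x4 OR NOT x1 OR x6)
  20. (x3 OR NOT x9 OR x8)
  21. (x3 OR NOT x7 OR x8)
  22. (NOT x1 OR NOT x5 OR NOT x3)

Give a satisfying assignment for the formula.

x1 = True, x2 = True, x3 = False, x4 = True, x5 = False, x6 = True, x7 = False, x8 = True, x9 = True

x2 occurs only positively in the remaining clauses — set x2 = True.
x8 occurs only positively in the remaining clauses — set x8 = True.
Try x1 = True.
  then x9 is forced to True.
  then x3 is forced to False.
Set x4 = True and propagate.
  then x6 is forced to True.
The remaining clauses are satisfied by x5 = False, x7 = False.
Every clause has at least one true literal under this assignment.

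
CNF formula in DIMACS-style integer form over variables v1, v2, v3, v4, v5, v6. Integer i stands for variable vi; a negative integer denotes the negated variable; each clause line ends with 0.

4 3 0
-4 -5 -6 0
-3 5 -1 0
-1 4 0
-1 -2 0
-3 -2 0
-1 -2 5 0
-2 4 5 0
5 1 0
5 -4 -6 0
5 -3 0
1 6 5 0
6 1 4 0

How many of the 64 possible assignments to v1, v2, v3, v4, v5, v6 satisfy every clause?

Split on v5, then v1.
  v5=T, v1=T: remaining (v2,v3,v4,v6) ∈ {(F,F,T,F); (F,T,T,F)} — 2.
  v5=T, v1=F: remaining (v2,v3,v4,v6) ∈ {(F,F,T,F); (F,T,F,T); (F,T,T,F); (T,F,T,F)} — 4.
  v5=F, v1=T: remaining (v2,v3,v4,v6) ∈ {(F,F,T,F)} — 1.
  v5=F, v1=F: a clause becomes empty — 0.
Total: 2 + 4 + 1 + 0 = 7.

7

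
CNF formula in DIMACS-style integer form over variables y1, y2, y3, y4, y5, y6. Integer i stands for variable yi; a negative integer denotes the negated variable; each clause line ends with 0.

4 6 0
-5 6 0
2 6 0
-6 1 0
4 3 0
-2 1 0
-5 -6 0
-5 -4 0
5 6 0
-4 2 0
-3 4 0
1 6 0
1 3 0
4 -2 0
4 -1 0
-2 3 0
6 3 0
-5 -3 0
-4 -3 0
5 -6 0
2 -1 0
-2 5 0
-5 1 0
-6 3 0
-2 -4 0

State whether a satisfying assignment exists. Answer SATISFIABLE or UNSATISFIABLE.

UNSATISFIABLE

y6 = True:
  propagation gives y1=True, y5=False; an empty clause results — contradiction.
y6 = False:
  propagation gives y4=True, y5=False; an empty clause results — contradiction.
Every branch closes, so no satisfying assignment exists.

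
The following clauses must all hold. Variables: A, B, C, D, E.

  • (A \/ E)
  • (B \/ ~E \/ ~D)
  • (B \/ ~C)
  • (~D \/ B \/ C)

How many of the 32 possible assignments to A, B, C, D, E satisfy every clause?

Split on B, then C.
  B=T, C=T: D free; 3 ways for (A,E) × 2^1 = 6.
  B=T, C=F: D free; 3 ways for (A,E) × 2^1 = 6.
  B=F, C=T: a clause becomes empty — 0.
  B=F, C=F: remaining (A,D,E) ∈ {(F,F,T); (T,F,F); (T,F,T)} — 3.
Total: 6 + 6 + 0 + 3 = 15.

15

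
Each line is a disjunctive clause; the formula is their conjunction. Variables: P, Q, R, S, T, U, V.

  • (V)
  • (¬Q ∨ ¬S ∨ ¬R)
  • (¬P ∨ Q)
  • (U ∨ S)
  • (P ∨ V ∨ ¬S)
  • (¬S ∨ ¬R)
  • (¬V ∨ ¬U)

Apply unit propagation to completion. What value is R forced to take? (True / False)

False

(V) stands alone — V = True.
(¬U ∨ ¬V): since V = True, the clause reduces to (¬U). U = False.
(S ∨ U) with U = False leaves only S, so S = True.
(¬R ∨ ¬S): since S = True, the clause reduces to (¬R). R = False.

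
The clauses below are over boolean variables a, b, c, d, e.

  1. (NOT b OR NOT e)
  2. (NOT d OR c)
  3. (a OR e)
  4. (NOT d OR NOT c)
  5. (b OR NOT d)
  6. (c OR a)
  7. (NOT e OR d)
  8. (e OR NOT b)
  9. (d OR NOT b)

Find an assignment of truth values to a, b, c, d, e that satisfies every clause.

a occurs only positively in the remaining clauses — set a = True.
Set b = False and propagate.
  then d is forced to False.
  then e is forced to False.
c is now unconstrained; take c = True.

a=T, b=F, c=T, d=F, e=F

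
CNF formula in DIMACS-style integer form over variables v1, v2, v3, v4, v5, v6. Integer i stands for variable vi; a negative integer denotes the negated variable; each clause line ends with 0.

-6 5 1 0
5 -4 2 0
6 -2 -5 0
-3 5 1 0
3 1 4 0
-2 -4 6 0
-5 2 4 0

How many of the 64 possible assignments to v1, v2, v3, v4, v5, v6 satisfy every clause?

25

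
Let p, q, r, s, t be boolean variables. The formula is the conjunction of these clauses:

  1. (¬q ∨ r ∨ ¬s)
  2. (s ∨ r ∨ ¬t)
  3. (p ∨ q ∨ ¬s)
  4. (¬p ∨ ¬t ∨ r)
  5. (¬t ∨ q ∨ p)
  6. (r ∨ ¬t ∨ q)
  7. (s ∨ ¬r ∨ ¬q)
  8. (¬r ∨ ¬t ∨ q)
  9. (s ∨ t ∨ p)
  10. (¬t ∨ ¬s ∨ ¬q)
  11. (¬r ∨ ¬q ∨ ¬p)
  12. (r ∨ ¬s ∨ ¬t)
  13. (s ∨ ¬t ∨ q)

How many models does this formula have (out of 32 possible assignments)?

The models are:
  p=F q=T r=T s=T t=F
  p=T q=F r=F s=F t=F
  p=T q=F r=F s=T t=F
  p=T q=F r=T s=F t=F
  p=T q=F r=T s=T t=F
  p=T q=T r=F s=F t=F
Count: 6.

6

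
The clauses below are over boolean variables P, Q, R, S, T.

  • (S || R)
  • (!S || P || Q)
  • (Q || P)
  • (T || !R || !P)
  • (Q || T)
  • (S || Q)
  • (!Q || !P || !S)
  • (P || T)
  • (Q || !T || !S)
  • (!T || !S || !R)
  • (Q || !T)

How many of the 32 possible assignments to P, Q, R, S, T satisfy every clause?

Satisfying assignments:
  P=0 Q=1 R=0 S=1 T=1
  P=0 Q=1 R=1 S=0 T=1
  P=1 Q=1 R=1 S=0 T=1
Count: 3.

3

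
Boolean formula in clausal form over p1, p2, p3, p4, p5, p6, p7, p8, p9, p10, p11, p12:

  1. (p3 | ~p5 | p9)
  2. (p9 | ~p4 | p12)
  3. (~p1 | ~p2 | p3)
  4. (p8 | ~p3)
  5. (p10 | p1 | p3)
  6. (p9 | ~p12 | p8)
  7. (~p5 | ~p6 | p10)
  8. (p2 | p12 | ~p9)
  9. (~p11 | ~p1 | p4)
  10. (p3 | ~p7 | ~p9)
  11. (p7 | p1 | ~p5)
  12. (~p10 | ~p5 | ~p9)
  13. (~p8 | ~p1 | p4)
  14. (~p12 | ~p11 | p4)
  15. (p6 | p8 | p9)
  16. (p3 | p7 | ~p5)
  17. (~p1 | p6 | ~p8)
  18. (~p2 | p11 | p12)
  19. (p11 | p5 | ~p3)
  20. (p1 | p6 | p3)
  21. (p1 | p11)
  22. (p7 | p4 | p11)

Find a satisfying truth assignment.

Try p1 = False.
  then p11 is forced to True.
Branch on p2: take p2 = True.
Try p3 = True.
  then p8 is forced to True.
The remaining clauses are satisfied by p4 = True, p5 = False, p6 = True, p7 = True, p9 = True, p10 = True, p12 = True.
Every clause has at least one true literal under this assignment.

p1=F, p2=T, p3=T, p4=T, p5=F, p6=T, p7=T, p8=T, p9=T, p10=T, p11=T, p12=T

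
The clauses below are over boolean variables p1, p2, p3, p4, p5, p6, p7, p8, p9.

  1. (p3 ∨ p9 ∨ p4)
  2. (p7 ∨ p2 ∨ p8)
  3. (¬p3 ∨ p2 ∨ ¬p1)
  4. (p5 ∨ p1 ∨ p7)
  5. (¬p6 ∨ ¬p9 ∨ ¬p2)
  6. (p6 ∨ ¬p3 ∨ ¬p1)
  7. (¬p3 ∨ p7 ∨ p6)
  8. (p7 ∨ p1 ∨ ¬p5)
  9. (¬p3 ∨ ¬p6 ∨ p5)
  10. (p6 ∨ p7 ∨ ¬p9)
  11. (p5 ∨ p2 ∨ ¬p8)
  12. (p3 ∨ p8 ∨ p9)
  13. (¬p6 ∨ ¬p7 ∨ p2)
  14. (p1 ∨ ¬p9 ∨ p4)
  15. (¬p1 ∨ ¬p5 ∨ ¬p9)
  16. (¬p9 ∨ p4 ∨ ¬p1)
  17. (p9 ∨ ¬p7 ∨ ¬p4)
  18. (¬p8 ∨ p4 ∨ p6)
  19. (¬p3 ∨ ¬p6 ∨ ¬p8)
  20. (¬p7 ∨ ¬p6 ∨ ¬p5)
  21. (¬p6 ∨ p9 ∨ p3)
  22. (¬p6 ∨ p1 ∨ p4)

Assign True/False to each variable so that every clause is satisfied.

p1=False, p2=False, p3=True, p4=True, p5=True, p6=False, p7=True, p8=False, p9=True

Set p1 = False and propagate.
Set p2 = False and propagate.
The remaining clauses are satisfied by p3 = True, p4 = True, p5 = True, p6 = False, p7 = True, p8 = False, p9 = True.
Every clause has at least one true literal under this assignment.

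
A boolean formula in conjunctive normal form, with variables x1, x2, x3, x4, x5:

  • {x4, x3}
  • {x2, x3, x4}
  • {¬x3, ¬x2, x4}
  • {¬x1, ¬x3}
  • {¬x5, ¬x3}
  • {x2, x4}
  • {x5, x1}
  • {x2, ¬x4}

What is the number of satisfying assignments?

3

The models are:
  x1=0 x2=1 x3=0 x4=1 x5=1
  x1=1 x2=1 x3=0 x4=1 x5=0
  x1=1 x2=1 x3=0 x4=1 x5=1
Count: 3.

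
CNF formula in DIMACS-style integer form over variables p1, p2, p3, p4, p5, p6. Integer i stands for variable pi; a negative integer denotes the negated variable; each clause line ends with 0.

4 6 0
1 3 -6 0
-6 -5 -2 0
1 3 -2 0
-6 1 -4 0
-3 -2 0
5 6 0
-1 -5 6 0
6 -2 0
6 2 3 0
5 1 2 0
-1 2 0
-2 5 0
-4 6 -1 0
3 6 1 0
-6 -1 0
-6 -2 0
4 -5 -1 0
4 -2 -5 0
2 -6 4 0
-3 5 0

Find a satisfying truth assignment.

Set p1 = False and propagate.
Branch on p2: take p2 = False.
  then p5 is forced to True.
Try p3 = True.
For the remaining variables, p4 = True, p6 = False works.

p1 = False, p2 = False, p3 = True, p4 = True, p5 = True, p6 = False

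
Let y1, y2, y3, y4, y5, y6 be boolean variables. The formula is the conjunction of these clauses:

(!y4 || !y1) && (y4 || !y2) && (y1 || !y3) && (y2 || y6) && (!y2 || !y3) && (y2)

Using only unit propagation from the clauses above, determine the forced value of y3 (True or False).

False

(y2) is a unit clause: y2 = True.
In (y4 || !y2), !y2 is now false; y4 must hold, so y4 = True.
In (!y4 || !y1), !y4 is now false; !y1 must hold, so y1 = False.
(y1 || !y3): since y1 = False, the clause reduces to (!y3). y3 = False.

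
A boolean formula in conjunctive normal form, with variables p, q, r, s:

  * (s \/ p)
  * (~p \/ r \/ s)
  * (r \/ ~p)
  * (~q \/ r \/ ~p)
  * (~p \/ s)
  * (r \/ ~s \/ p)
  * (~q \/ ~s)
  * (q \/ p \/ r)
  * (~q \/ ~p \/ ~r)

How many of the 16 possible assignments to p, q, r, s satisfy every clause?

2

Satisfying assignments:
  p=0 q=0 r=1 s=1
  p=1 q=0 r=1 s=1
That's 2 in total.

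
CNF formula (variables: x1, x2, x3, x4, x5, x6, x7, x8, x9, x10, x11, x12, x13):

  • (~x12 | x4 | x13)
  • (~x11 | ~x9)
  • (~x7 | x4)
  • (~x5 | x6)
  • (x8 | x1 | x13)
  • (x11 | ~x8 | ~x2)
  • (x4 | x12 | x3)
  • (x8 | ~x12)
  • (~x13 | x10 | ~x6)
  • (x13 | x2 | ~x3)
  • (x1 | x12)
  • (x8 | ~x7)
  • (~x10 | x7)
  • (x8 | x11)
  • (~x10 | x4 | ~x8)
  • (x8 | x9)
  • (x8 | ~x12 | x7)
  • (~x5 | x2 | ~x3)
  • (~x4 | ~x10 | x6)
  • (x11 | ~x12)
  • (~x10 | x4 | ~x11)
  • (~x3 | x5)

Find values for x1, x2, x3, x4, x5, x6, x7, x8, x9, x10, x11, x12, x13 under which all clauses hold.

x1=True  x2=False  x3=False  x4=True  x5=False  x6=False  x7=False  x8=True  x9=False  x10=False  x11=True  x12=True  x13=True

Pure literal: x1 appears only positively; assign x1 = True.
Set x2 = False and propagate.
Branch on x3: take x3 = False.
Set x4 = True and propagate.
The remaining clauses are satisfied by x5 = False, x6 = False, x7 = False, x8 = True, x9 = False, x10 = False, x11 = True, x12 = True, x13 = True.
Every clause has at least one true literal under this assignment.
Check each clause:
  1. (~x12 | x13 | x4) — x4 is true.
  2. (~x9 | ~x11) — ~x9 is true.
  3. (x4 | ~x7) — ~x7 is true.
  4. (~x5 | x6) — ~x5 is true.
  5. (x13 | x8 | x1) — x8 is true.
  6. (~x2 | x11 | ~x8) — x11 is true.
  7. (x3 | x4 | x12) — x4 is true.
  8. (x8 | ~x12) — x8 is true.
  9. (~x6 | x10 | ~x13) — ~x6 is true.
  10. (x13 | ~x3 | x2) — x13 is true.
  11. (x12 | x1) — x1 is true.
  12. (~x7 | x8) — x8 is true.
  13. (x7 | ~x10) — ~x10 is true.
  14. (x8 | x11) — x8 is true.
  15. (~x10 | x4 | ~x8) — x4 is true.
  16. (x9 | x8) — x8 is true.
  17. (~x12 | x8 | x7) — x8 is true.
  18. (x2 | ~x5 | ~x3) — ~x5 is true.
  19. (x6 | ~x10 | ~x4) — ~x10 is true.
  20. (~x12 | x11) — x11 is true.
  21. (x4 | ~x10 | ~x11) — x4 is true.
  22. (x5 | ~x3) — ~x3 is true.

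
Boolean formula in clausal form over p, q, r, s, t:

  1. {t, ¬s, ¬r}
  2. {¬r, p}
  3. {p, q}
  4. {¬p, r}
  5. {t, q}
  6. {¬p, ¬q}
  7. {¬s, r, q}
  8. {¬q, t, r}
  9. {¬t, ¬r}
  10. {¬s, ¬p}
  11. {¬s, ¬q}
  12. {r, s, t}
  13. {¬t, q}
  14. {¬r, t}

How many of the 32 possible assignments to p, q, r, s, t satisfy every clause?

1

The models are:
  p=0 q=1 r=0 s=0 t=1
That's 1 in total.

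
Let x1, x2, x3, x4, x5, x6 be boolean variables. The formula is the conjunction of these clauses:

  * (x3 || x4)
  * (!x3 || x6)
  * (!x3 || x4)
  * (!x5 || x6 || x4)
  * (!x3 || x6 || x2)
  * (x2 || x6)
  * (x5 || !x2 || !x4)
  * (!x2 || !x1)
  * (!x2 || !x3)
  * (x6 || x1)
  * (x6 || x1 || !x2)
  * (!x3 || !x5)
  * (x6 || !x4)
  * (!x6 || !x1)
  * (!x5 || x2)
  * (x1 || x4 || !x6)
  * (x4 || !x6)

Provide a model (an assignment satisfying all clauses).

x1 = 0  x2 = 0  x3 = 0  x4 = 1  x5 = 0  x6 = 1

Check each clause:
  1. (x4 || x3) — x4 is true.
  2. (!x3 || x6) — !x3 is true.
  3. (x4 || !x3) — x4 is true.
  4. (!x5 || x6 || x4) — !x5 is true.
  5. (!x3 || x6 || x2) — !x3 is true.
  6. (x6 || x2) — x6 is true.
  7. (!x2 || x5 || !x4) — !x2 is true.
  8. (!x1 || !x2) — !x2 is true.
  9. (!x2 || !x3) — !x3 is true.
  10. (x1 || x6) — x6 is true.
  11. (x6 || x1 || !x2) — !x2 is true.
  12. (!x5 || !x3) — !x5 is true.
  13. (x6 || !x4) — x6 is true.
  14. (!x1 || !x6) — !x1 is true.
  15. (!x5 || x2) — !x5 is true.
  16. (x1 || x4 || !x6) — x4 is true.
  17. (!x6 || x4) — x4 is true.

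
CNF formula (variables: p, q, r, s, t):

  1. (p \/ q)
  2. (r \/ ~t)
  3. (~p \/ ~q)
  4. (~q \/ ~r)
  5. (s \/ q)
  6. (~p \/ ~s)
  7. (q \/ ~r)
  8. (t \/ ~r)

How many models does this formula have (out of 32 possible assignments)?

2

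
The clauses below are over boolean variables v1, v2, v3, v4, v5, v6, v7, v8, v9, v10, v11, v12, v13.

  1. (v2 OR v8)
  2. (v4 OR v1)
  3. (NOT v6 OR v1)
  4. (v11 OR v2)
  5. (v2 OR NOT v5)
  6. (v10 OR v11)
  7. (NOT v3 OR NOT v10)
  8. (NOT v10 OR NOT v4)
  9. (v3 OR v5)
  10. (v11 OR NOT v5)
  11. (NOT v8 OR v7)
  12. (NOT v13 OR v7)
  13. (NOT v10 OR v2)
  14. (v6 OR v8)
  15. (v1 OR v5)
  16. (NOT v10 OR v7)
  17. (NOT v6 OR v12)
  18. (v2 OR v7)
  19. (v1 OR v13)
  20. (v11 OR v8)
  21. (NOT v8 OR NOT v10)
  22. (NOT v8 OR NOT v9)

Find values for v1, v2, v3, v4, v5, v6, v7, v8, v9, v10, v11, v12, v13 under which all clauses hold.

v1 occurs only positively in the remaining clauses — set v1 = True.
Pure literal: v2 appears only positively; assign v2 = True.
Set v3 = False and propagate.
  then v5 is forced to True.
  then v11 is forced to True.
For the remaining variables, v4 = False, v6 = True, v7 = True, v8 = False, v9 = False, v10 = False, v12 = True, v13 = True works.
Every clause has at least one true literal under this assignment.

v1=T, v2=T, v3=F, v4=F, v5=T, v6=T, v7=T, v8=F, v9=F, v10=F, v11=T, v12=T, v13=T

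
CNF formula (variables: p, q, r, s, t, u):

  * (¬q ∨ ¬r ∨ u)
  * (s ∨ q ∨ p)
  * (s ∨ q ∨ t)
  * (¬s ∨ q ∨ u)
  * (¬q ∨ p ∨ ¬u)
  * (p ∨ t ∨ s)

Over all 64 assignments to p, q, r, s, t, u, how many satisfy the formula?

27

Case analysis on q and s:
  q=1, s=1: t free; 4 ways for (p,r,u) × 2^1 = 8.
  q=1, s=0: 7 of the 16 assignments to (p,r,t,u) work.
  q=0, s=1: forces u=1; p, r, t free → 2^3 = 8.
  q=0, s=0: remaining (p,r,t,u) ∈ {(1,0,1,0); (1,0,1,1); (1,1,1,0); (1,1,1,1)} — 4.
Total: 8 + 7 + 8 + 4 = 27.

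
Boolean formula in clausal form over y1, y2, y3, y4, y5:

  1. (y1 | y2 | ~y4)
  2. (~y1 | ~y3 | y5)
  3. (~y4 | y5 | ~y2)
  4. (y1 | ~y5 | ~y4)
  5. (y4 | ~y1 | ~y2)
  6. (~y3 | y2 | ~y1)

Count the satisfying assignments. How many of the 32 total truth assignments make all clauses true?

Split on y1, then y2.
  y1=1, y2=1: remaining (y3,y4,y5) ∈ {(0,1,1); (1,1,1)} — 2.
  y1=1, y2=0: remaining (y3,y4,y5) ∈ {(0,0,0); (0,0,1); (0,1,0); (0,1,1)} — 4.
  y1=0, y2=1: remaining (y3,y4,y5) ∈ {(0,0,0); (0,0,1); (1,0,0); (1,0,1)} — 4.
  y1=0, y2=0: remaining (y3,y4,y5) ∈ {(0,0,0); (0,0,1); (1,0,0); (1,0,1)} — 4.
Total: 2 + 4 + 4 + 4 = 14.

14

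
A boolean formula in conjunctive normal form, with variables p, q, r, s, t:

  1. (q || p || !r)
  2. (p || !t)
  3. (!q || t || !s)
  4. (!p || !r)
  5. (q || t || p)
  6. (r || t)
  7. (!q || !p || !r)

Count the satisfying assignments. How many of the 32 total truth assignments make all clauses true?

5

Satisfying assignments:
  p=F q=T r=T s=F t=F
  p=T q=F r=F s=F t=T
  p=T q=F r=F s=T t=T
  p=T q=T r=F s=F t=T
  p=T q=T r=F s=T t=T
That's 5 in total.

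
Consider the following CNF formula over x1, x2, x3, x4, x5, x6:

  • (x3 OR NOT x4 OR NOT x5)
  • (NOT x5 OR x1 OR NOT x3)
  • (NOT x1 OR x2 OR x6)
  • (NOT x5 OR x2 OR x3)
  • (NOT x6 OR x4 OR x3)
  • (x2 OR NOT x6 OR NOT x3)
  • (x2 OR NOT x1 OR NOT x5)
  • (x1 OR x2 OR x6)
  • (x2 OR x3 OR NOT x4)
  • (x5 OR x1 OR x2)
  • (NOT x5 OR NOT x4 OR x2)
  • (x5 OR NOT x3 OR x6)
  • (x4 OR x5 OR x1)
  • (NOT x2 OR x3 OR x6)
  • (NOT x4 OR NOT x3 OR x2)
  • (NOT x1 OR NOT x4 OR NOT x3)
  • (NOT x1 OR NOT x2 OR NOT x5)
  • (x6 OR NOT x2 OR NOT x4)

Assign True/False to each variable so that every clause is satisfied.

Branch on x1: take x1 = True.
Set x2 = True and propagate.
  then x5 is forced to False.
Branch on x3: take x3 = True.
  then x6 is forced to True.
  then x4 is forced to False.

x1=1, x2=1, x3=1, x4=0, x5=0, x6=1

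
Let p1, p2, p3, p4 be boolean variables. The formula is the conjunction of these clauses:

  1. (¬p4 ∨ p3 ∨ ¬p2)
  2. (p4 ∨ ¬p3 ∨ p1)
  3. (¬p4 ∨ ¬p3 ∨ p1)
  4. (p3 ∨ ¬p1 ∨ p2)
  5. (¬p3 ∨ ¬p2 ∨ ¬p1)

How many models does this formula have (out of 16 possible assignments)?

6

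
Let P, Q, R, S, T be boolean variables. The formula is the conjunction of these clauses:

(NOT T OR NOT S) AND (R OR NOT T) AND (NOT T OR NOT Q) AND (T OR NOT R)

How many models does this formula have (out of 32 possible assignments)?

10

Split on T, then R.
  T=1, R=1: remaining (P,Q,S) ∈ {(0,0,0); (1,0,0)} — 2.
  T=1, R=0: a clause becomes empty — 0.
  T=0, R=1: a clause becomes empty — 0.
  T=0, R=0: P, Q, S free → 2^3 = 8.
Total: 2 + 0 + 0 + 8 = 10.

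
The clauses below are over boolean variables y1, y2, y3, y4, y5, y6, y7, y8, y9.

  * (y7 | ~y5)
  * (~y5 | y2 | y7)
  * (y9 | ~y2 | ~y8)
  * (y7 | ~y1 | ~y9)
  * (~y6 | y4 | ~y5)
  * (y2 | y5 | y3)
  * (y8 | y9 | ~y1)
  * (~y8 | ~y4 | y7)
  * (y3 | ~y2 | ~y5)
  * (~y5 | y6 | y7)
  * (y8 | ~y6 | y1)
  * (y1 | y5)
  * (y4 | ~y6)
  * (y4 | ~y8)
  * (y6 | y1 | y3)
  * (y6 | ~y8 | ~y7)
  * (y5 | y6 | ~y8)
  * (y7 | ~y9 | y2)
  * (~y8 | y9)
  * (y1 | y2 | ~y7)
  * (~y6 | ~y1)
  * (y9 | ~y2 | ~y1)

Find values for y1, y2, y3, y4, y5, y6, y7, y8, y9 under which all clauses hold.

y1 = T, y2 = T, y3 = T, y4 = F, y5 = T, y6 = F, y7 = T, y8 = F, y9 = T

Check each clause:
  1. (y7 | ~y5) — y7 is true.
  2. (~y5 | y7 | y2) — y2 is true.
  3. (y9 | ~y8 | ~y2) — ~y8 is true.
  4. (~y9 | y7 | ~y1) — y7 is true.
  5. (~y5 | ~y6 | y4) — ~y6 is true.
  6. (y2 | y3 | y5) — y2 is true.
  7. (y9 | y8 | ~y1) — y9 is true.
  8. (y7 | ~y8 | ~y4) — ~y8 is true.
  9. (y3 | ~y2 | ~y5) — y3 is true.
  10. (y7 | y6 | ~y5) — y7 is true.
  11. (y1 | y8 | ~y6) — y1 is true.
  12. (y1 | y5) — y1 is true.
  13. (~y6 | y4) — ~y6 is true.
  14. (y4 | ~y8) — ~y8 is true.
  15. (y6 | y3 | y1) — y1 is true.
  16. (~y7 | ~y8 | y6) — ~y8 is true.
  17. (y6 | ~y8 | y5) — ~y8 is true.
  18. (y2 | y7 | ~y9) — y2 is true.
  19. (y9 | ~y8) — ~y8 is true.
  20. (~y7 | y2 | y1) — y2 is true.
  21. (~y6 | ~y1) — ~y6 is true.
  22. (~y1 | y9 | ~y2) — y9 is true.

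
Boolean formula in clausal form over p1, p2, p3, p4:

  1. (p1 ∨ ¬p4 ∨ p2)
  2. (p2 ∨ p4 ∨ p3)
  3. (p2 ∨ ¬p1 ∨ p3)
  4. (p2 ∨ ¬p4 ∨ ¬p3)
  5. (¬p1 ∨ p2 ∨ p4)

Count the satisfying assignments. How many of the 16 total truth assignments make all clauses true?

Split on p2, then p4.
  p2=T, p4=T: remaining (p1,p3) ∈ {(F,F); (F,T); (T,F); (T,T)} — 4.
  p2=T, p4=F: remaining (p1,p3) ∈ {(F,F); (F,T); (T,F); (T,T)} — 4.
  p2=F, p4=T: a clause becomes empty — 0.
  p2=F, p4=F: remaining (p1,p3) ∈ {(F,T)} — 1.
Total: 4 + 4 + 0 + 1 = 9.

9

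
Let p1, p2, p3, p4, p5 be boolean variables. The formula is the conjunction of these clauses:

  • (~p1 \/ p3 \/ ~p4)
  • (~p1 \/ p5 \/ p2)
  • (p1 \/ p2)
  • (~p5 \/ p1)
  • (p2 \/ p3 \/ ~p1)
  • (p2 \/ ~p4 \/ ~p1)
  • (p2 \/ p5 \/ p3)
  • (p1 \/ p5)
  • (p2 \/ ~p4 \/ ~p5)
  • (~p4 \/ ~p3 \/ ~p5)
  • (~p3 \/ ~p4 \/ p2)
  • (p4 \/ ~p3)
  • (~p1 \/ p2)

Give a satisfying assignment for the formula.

p1 = True  p2 = True  p3 = True  p4 = True  p5 = False

p2 occurs only positively in the remaining clauses — set p2 = True.
Branch on p1: take p1 = True.
Try p3 = True.
  then p4 is forced to True.
  then p5 is forced to False.
Every clause has at least one true literal under this assignment.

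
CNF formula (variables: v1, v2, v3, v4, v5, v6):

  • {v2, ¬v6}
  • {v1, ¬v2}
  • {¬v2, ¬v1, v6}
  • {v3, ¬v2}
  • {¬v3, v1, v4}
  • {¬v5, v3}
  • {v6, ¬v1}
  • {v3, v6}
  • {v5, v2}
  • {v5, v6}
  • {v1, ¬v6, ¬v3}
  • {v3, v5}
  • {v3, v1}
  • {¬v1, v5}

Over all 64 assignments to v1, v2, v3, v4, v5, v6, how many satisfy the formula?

The models are:
  v1=0 v2=0 v3=1 v4=1 v5=1 v6=0
  v1=1 v2=1 v3=1 v4=0 v5=1 v6=1
  v1=1 v2=1 v3=1 v4=1 v5=1 v6=1
That's 3 in total.

3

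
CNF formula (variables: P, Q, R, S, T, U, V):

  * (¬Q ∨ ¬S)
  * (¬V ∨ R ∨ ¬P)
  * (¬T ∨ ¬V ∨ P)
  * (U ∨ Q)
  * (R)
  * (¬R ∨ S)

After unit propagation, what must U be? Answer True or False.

True

(R) stands alone — R = True.
(¬R ∨ S): since R = True, the clause reduces to (S). S = True.
From (¬S ∨ ¬Q) and S = True: Q = False.
In (Q ∨ U), Q is now false; U must hold, so U = True.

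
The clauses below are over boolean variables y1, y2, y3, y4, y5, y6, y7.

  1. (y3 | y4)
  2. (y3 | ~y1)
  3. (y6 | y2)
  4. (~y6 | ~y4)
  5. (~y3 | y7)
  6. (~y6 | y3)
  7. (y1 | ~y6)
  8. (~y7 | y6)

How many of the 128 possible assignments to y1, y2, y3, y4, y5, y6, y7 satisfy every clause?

6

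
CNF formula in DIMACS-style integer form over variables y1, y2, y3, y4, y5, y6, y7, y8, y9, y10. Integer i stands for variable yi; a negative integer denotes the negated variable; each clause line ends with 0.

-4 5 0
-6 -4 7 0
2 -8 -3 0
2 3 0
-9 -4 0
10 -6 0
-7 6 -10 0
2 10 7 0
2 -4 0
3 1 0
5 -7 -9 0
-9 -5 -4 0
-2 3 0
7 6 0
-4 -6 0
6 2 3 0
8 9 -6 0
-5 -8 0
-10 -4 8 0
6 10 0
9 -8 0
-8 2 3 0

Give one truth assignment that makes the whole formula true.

y1=False, y2=False, y3=True, y4=False, y5=False, y6=True, y7=False, y8=False, y9=True, y10=True

Check each clause:
  1. (NOT y4 OR y5) — NOT y4 is true.
  2. (NOT y6 OR y7 OR NOT y4) — NOT y4 is true.
  3. (NOT y3 OR y2 OR NOT y8) — NOT y8 is true.
  4. (y2 OR y3) — y3 is true.
  5. (NOT y9 OR NOT y4) — NOT y4 is true.
  6. (NOT y6 OR y10) — y10 is true.
  7. (NOT y7 OR y6 OR NOT y10) — NOT y7 is true.
  8. (y2 OR y10 OR y7) — y10 is true.
  9. (NOT y4 OR y2) — NOT y4 is true.
  10. (y1 OR y3) — y3 is true.
  11. (NOT y7 OR NOT y9 OR y5) — NOT y7 is true.
  12. (NOT y5 OR NOT y9 OR NOT y4) — NOT y5 is true.
  13. (NOT y2 OR y3) — y3 is true.
  14. (y6 OR y7) — y6 is true.
  15. (NOT y6 OR NOT y4) — NOT y4 is true.
  16. (y6 OR y3 OR y2) — y3 is true.
  17. (y8 OR y9 OR NOT y6) — y9 is true.
  18. (NOT y8 OR NOT y5) — NOT y8 is true.
  19. (NOT y4 OR NOT y10 OR y8) — NOT y4 is true.
  20. (y6 OR y10) — y10 is true.
  21. (NOT y8 OR y9) — NOT y8 is true.
  22. (NOT y8 OR y3 OR y2) — NOT y8 is true.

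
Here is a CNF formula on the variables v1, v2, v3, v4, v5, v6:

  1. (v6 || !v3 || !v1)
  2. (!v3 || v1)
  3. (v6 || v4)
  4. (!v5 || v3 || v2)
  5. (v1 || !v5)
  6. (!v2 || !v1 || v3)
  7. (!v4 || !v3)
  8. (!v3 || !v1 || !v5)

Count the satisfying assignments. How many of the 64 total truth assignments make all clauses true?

Case analysis on v3 and v1:
  v3=T, v1=T: remaining (v2,v4,v5,v6) ∈ {(F,F,F,T); (T,F,F,T)} — 2.
  v3=T, v1=F: a clause becomes empty — 0.
  v3=F, v1=T: remaining (v2,v4,v5,v6) ∈ {(F,F,F,T); (F,T,F,F); (F,T,F,T)} — 3.
  v3=F, v1=F: v2 free; 3 ways for (v4,v5,v6) × 2^1 = 6.
Total: 2 + 0 + 3 + 6 = 11.

11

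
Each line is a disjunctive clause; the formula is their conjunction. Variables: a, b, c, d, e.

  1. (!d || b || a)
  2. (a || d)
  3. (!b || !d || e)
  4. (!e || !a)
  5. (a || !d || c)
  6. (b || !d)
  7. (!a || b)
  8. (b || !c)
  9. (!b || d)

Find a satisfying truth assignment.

a=0, b=1, c=1, d=1, e=1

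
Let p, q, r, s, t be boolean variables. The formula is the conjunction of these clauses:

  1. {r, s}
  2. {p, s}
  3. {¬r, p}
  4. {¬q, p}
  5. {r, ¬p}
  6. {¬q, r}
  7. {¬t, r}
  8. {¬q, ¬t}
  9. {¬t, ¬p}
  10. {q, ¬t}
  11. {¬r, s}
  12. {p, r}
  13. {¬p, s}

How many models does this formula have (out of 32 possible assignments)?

2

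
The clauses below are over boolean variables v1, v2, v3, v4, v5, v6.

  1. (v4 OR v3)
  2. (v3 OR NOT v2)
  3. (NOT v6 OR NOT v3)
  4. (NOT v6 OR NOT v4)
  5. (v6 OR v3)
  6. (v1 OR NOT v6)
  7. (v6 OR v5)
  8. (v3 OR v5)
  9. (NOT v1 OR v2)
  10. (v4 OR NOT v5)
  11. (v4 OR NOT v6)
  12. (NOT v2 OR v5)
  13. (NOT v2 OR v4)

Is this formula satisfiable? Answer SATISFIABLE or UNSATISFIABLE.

SATISFIABLE

Try v1 = True.
  then v2 is forced to True.
  then v3 is forced to True.
  then v6 is forced to False.
  then v5 is forced to True.
  then v4 is forced to True.
So v1=T, v2=T, v3=T, v4=T, v5=T, v6=F is a satisfying assignment.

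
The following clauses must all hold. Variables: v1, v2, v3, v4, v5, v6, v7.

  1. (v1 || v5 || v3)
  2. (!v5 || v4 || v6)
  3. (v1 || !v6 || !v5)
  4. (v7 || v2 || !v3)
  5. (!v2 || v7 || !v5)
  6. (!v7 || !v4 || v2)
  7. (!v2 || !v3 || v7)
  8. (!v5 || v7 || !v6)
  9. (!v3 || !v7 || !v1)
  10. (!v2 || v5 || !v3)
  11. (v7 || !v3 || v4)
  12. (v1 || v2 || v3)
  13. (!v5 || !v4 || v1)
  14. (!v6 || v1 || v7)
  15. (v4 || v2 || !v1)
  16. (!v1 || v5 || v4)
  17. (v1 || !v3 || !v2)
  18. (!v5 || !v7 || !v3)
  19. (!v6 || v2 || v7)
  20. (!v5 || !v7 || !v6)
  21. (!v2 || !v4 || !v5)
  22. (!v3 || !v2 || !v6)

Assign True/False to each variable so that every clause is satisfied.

Branch on v1: take v1 = True.
Branch on v2: take v2 = True.
For the remaining variables, v3 = False, v4 = True, v5 = False, v6 = False, v7 = True works.

v1=T, v2=T, v3=F, v4=T, v5=F, v6=F, v7=T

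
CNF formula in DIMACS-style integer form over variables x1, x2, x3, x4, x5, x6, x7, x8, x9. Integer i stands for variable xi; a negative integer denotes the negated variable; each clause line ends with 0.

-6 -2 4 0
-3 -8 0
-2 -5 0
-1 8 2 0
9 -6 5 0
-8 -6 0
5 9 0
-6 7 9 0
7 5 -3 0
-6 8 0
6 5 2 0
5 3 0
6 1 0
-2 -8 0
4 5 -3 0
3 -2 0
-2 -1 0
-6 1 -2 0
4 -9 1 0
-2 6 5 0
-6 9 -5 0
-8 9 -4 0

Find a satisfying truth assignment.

x1=1, x2=0, x3=0, x4=0, x5=1, x6=0, x7=0, x8=1, x9=0

Check each clause:
  1. (x4 OR NOT x6 OR NOT x2) — NOT x6 is true.
  2. (NOT x8 OR NOT x3) — NOT x3 is true.
  3. (NOT x2 OR NOT x5) — NOT x2 is true.
  4. (NOT x1 OR x2 OR x8) — x8 is true.
  5. (x5 OR NOT x6 OR x9) — NOT x6 is true.
  6. (NOT x6 OR NOT x8) — NOT x6 is true.
  7. (x5 OR x9) — x5 is true.
  8. (x7 OR x9 OR NOT x6) — NOT x6 is true.
  9. (x5 OR x7 OR NOT x3) — NOT x3 is true.
  10. (x8 OR NOT x6) — x8 is true.
  11. (x2 OR x5 OR x6) — x5 is true.
  12. (x5 OR x3) — x5 is true.
  13. (x6 OR x1) — x1 is true.
  14. (NOT x2 OR NOT x8) — NOT x2 is true.
  15. (x4 OR NOT x3 OR x5) — x5 is true.
  16. (x3 OR NOT x2) — NOT x2 is true.
  17. (NOT x2 OR NOT x1) — NOT x2 is true.
  18. (x1 OR NOT x6 OR NOT x2) — x1 is true.
  19. (x1 OR x4 OR NOT x9) — x1 is true.
  20. (x6 OR NOT x2 OR x5) — x5 is true.
  21. (x9 OR NOT x5 OR NOT x6) — NOT x6 is true.
  22. (NOT x8 OR x9 OR NOT x4) — NOT x4 is true.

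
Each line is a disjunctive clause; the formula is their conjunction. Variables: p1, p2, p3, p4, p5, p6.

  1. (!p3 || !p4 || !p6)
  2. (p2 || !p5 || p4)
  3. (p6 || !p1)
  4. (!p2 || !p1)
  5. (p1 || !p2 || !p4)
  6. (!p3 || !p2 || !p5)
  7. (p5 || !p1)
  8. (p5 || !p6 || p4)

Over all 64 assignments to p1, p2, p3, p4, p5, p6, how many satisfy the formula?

13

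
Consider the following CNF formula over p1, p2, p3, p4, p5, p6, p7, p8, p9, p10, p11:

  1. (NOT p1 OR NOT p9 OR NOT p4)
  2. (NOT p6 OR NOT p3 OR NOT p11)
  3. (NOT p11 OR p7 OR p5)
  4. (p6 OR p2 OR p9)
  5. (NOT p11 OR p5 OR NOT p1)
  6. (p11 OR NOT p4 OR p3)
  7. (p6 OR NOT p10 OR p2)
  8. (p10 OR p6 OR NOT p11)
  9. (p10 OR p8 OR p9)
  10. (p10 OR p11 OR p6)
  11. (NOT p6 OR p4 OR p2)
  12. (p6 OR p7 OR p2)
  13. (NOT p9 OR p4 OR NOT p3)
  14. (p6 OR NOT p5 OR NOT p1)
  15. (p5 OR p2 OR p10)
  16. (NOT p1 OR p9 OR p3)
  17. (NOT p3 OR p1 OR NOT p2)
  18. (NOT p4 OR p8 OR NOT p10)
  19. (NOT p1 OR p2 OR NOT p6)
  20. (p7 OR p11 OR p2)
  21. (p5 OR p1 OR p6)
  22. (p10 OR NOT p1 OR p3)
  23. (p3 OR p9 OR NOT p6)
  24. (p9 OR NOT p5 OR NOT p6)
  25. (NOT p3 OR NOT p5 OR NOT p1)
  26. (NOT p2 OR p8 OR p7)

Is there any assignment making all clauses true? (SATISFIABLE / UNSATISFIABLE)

SATISFIABLE

p7 occurs only positively in the remaining clauses — set p7 = True.
Set p1 = True and propagate.
Set p2 = True and propagate.
Branch on p3: take p3 = False.
  then p9 is forced to True.
  then p4 is forced to False.
  then p10 is forced to True.
The remaining clauses are satisfied by p5 = False, p6 = True, p8 = False, p11 = False.
So p1=T, p2=T, p3=F, p4=F, p5=F, p6=T, p7=T, p8=F, p9=T, p10=T, p11=F is a satisfying assignment.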